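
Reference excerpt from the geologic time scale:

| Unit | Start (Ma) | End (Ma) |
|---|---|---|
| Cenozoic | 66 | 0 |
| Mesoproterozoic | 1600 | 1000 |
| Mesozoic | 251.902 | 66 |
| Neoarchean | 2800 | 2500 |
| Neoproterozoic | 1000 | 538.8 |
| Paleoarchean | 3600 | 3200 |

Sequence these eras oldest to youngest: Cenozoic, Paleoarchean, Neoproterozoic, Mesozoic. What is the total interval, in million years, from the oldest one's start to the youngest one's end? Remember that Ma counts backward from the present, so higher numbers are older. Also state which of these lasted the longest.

Paleoarchean → Neoproterozoic → Mesozoic → Cenozoic; total span 3600 Myr; longest is Neoproterozoic

From the excerpt: Cenozoic 66–0; Paleoarchean 3600–3200; Neoproterozoic 1000–538.8; Mesozoic 251.902–66 (Ma).
Larger Ma is earlier, so the oldest is Paleoarchean and the youngest is Cenozoic; oldest to youngest: Paleoarchean, Neoproterozoic, Mesozoic, Cenozoic.
Oldest start 3600 minus youngest end 0 gives 3600 Myr overall.
Individual lengths (start − end): Neoproterozoic 461.2; Paleoarchean 400; Cenozoic 66; Mesozoic 185.902. The largest is Neoproterozoic at 461.2 Myr.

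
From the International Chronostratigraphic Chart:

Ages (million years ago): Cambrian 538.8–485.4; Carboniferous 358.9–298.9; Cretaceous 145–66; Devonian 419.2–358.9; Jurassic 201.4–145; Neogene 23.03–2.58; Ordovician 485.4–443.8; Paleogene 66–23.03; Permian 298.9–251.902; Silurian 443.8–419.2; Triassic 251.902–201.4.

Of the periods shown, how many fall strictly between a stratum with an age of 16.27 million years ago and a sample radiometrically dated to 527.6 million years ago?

9

527.6 Ma sits inside the Cambrian (538.8–485.4) and 16.27 Ma inside the Neogene (23.03–2.58); neither of those is wholly between the two dates.
The listed periods lying completely between them are Ordovician, Silurian, Devonian, Carboniferous, Permian, Triassic, Jurassic, Cretaceous, Paleogene — 9 in all.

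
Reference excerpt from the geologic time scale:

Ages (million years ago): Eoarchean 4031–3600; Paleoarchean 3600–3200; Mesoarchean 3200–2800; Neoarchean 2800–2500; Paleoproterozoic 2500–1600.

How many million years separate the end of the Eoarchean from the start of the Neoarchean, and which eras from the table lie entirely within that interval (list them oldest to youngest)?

The Eoarchean closes at 3600 Ma and the Neoarchean opens at 2800 Ma, so the interval is 3600 − 2800 = 800 Myr.
An era fits inside if it starts at or after 3600 Ma and ends at or before 2800 Ma; oldest first that gives Paleoarchean, Mesoarchean.

800 million years; Paleoarchean, Mesoarchean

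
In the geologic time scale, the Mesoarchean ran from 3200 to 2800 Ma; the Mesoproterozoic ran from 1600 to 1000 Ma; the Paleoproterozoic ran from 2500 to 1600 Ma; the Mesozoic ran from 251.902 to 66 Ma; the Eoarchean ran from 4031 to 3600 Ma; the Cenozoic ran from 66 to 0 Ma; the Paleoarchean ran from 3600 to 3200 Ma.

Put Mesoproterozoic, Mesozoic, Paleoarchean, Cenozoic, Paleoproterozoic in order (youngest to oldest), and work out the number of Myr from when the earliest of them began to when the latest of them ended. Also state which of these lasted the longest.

Cenozoic, Mesozoic, Mesoproterozoic, Paleoproterozoic, Paleoarchean; total span 3600 Myr; longest is Paleoproterozoic

From the excerpt: Mesoproterozoic 1600–1000; Mesozoic 251.902–66; Paleoarchean 3600–3200; Cenozoic 66–0; Paleoproterozoic 2500–1600 (Ma).
Larger Ma is earlier, so the oldest is Paleoarchean and the youngest is Cenozoic; youngest to oldest: Cenozoic, Mesozoic, Mesoproterozoic, Paleoproterozoic, Paleoarchean.
Oldest start 3600 minus youngest end 0 gives 3600 Myr overall.
Individual lengths (start − end): Paleoarchean 400; Mesoproterozoic 600; Paleoproterozoic 900; Mesozoic 185.902; Cenozoic 66. The largest is Paleoproterozoic at 900 Myr.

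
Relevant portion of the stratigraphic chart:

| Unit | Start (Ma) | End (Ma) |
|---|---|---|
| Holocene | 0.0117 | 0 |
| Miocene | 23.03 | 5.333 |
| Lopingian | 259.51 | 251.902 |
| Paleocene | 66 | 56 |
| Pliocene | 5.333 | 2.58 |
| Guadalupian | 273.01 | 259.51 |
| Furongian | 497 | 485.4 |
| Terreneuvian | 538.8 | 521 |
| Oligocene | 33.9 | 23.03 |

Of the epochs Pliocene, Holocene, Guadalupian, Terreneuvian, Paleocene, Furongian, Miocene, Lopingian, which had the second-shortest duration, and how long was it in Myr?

Pliocene, 2.753 million years

Start − end for each: Pliocene 5.333 − 2.58 = 2.753; Holocene 0.0117 − 0 = 0.0117; Guadalupian 273.01 − 259.51 = 13.5; Terreneuvian 538.8 − 521 = 17.8; Paleocene 66 − 56 = 10; Furongian 497 − 485.4 = 11.6; Miocene 23.03 − 5.333 = 17.697; Lopingian 259.51 − 251.902 = 7.608.
Ranking these from shortest: Holocene < Pliocene < Lopingian < Paleocene < Furongian < Guadalupian < Miocene < Terreneuvian.
Position 2 in that ranking is Pliocene, which lasted 2.753 Myr.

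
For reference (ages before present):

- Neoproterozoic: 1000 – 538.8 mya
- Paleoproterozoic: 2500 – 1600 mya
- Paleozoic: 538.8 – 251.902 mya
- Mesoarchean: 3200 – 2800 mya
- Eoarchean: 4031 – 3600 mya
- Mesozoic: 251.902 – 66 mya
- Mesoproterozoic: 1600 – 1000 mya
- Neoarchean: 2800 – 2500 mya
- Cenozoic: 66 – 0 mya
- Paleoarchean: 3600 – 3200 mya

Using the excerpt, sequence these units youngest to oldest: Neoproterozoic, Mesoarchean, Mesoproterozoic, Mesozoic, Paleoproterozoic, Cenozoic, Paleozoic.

The oldest of these is Mesoarchean (starts 3200 Ma) and the youngest is Cenozoic (ends 0 Ma).
In between, by decreasing start age: Paleoproterozoic (2500), Mesoproterozoic (1600), Neoproterozoic (1000), Paleozoic (538.8), Mesozoic (251.902).
Listing youngest first means reversing that sequence.

Cenozoic, Mesozoic, Paleozoic, Neoproterozoic, Mesoproterozoic, Paleoproterozoic, Mesoarchean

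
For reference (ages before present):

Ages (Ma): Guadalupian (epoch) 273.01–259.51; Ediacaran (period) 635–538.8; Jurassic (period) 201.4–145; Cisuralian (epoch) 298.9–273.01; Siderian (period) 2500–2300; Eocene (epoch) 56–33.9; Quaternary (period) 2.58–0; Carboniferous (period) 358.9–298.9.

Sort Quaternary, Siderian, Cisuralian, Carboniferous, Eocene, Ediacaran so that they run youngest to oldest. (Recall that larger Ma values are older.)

Sorting by start age (ascending Ma, since larger Ma = older): Quaternary began 2.58, Eocene began 56, Cisuralian began 298.9, Carboniferous began 358.9, Ediacaran began 635, Siderian began 2500.

Quaternary, Eocene, Cisuralian, Carboniferous, Ediacaran, Siderian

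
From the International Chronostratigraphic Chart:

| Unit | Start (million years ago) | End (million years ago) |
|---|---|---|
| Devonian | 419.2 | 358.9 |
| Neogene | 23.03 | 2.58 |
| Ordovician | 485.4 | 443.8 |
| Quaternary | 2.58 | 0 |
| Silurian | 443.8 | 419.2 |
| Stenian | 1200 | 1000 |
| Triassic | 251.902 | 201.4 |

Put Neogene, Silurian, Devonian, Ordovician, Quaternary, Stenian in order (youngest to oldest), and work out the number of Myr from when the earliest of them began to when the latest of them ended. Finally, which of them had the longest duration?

Quaternary, Neogene, Devonian, Silurian, Ordovician, Stenian; total span 1200 Myr; longest is Stenian

Start ages (Ma): Stenian 1200, Ordovician 485.4, Silurian 443.8, Devonian 419.2, Neogene 23.03, Quaternary 2.58.
Ordered youngest to oldest: Quaternary, Neogene, Devonian, Silurian, Ordovician, Stenian.
Span = 1200 − 0 = 1200 Myr.
Durations: Stenian 200, Neogene 20.45, Silurian 24.6, Devonian 60.3, Ordovician 41.6, Quaternary 2.58 → longest is Stenian (200 Myr).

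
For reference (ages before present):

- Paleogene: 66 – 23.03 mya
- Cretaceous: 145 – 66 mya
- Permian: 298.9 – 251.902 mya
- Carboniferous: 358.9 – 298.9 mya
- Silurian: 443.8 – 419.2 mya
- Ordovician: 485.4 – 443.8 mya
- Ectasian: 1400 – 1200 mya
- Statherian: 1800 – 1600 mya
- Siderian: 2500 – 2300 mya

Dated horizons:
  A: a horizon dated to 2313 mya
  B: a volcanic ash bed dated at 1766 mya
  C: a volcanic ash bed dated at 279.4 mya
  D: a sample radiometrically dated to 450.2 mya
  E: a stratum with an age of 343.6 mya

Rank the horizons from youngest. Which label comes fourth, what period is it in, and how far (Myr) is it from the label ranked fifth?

B, in the Statherian; 547 million years to A

Smaller Ma means younger, so youngest first: C 279.4 < E 343.6 < D 450.2 < B 1766 < A 2313.
Counting 4 along gives B (1766 Ma); the excerpt puts that inside the Statherian, 1800–1600 Ma.
Next in line is A (2313 Ma), and 2313 − 1766 = 547 Myr.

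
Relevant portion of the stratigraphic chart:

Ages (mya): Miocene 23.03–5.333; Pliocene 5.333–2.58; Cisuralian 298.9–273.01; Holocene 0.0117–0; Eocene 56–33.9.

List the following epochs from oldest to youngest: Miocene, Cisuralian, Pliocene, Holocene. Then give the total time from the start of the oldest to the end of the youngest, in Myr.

From the excerpt: Miocene 23.03–5.333; Cisuralian 298.9–273.01; Pliocene 5.333–2.58; Holocene 0.0117–0 (Ma).
Larger Ma is earlier, so the oldest is Cisuralian and the youngest is Holocene; oldest to youngest: Cisuralian, Miocene, Pliocene, Holocene.
Oldest start 298.9 minus youngest end 0 gives 298.9 Myr overall.

Cisuralian, Miocene, Pliocene, Holocene; total span 298.9 Myr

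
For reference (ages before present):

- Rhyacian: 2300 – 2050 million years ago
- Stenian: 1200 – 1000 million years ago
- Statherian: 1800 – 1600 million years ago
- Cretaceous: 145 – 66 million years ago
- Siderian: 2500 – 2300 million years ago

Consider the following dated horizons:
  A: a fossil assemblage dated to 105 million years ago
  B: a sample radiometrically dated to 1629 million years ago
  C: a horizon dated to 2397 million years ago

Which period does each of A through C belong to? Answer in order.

A: 105 Ma lies in 145–66 Ma, so Cretaceous.
B: 1629 Ma lies in 1800–1600 Ma, so Statherian.
C: 2397 Ma lies in 2500–2300 Ma, so Siderian.

A — Cretaceous; B — Statherian; C — Siderian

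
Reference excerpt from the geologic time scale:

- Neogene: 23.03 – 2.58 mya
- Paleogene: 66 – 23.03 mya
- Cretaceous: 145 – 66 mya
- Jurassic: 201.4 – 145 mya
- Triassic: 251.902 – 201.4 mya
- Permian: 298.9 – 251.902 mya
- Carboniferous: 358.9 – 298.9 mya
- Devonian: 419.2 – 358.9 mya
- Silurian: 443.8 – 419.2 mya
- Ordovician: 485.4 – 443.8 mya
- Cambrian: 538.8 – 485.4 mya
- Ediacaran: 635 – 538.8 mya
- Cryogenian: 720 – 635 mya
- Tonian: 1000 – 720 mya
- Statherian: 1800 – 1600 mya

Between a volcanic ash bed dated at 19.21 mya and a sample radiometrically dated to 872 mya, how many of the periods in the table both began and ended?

The older date is 872 Ma and the younger is 19.21 Ma.
Periods with start < 872 and end > 19.21 Ma: Cryogenian (720–635), Ediacaran (635–538.8), Cambrian (538.8–485.4), Ordovician (485.4–443.8), Silurian (443.8–419.2), Devonian (419.2–358.9), Carboniferous (358.9–298.9), Permian (298.9–251.902), Triassic (251.902–201.4), Jurassic (201.4–145), Cretaceous (145–66), Paleogene (66–23.03).
That is 12 complete periods.

12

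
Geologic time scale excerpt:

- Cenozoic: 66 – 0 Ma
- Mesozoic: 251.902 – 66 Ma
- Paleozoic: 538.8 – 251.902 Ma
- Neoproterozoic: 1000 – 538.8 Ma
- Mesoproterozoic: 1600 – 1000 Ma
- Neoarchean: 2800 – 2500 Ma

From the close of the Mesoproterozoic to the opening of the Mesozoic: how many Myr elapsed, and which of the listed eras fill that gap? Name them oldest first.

748.098 million years; Neoproterozoic, Paleozoic

End of Mesoproterozoic = 1000 Ma; start of Mesozoic = 251.902 Ma.
Gap = 1000 − 251.902 = 748.098 Myr.
Eras wholly inside 1000–251.902 Ma: Neoproterozoic (1000–538.8), Paleozoic (538.8–251.902).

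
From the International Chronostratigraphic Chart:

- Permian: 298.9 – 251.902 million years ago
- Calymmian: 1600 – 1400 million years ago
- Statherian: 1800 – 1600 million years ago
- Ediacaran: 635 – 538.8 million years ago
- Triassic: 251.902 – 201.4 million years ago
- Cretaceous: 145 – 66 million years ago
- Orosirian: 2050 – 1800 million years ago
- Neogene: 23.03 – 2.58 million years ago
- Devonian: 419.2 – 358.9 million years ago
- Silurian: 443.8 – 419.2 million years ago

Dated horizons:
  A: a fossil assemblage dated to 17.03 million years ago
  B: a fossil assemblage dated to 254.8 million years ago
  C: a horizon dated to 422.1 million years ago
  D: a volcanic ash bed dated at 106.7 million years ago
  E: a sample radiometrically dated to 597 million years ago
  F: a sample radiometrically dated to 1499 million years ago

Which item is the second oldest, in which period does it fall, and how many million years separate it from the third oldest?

E, in the Ediacaran; 174.9 million years to C

Larger Ma means older, so oldest first: F 1499 > E 597 > C 422.1 > B 254.8 > D 106.7 > A 17.03.
Counting 2 along gives E (597 Ma); the excerpt puts that inside the Ediacaran, 635–538.8 Ma.
Next in line is C (422.1 Ma), and 597 − 422.1 = 174.9 Myr.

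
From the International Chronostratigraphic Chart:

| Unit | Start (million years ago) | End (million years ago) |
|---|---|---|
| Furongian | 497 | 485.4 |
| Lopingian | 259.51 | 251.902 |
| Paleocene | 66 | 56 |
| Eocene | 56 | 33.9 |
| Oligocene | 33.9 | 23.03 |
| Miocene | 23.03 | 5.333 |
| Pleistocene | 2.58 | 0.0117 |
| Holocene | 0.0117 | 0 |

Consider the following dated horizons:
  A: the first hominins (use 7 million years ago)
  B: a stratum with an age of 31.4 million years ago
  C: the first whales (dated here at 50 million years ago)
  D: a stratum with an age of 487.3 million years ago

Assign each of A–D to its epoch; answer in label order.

A — Miocene; B — Oligocene; C — Eocene; D — Furongian

A: 7 Ma lies in 23.03–5.333 Ma, so Miocene.
B: 31.4 Ma lies in 33.9–23.03 Ma, so Oligocene.
C: 50 Ma lies in 56–33.9 Ma, so Eocene.
D: 487.3 Ma lies in 497–485.4 Ma, so Furongian.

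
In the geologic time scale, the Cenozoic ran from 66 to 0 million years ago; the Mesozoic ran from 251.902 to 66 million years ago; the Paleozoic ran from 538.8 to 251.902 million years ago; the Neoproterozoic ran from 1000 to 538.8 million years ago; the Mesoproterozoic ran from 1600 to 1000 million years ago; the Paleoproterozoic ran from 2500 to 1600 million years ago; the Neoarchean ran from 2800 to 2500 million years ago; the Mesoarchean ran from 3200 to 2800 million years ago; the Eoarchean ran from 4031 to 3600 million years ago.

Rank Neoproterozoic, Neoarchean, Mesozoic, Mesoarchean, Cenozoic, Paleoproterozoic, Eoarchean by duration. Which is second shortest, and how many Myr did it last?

Start − end for each: Neoproterozoic 1000 − 538.8 = 461.2; Neoarchean 2800 − 2500 = 300; Mesozoic 251.902 − 66 = 185.902; Mesoarchean 3200 − 2800 = 400; Cenozoic 66 − 0 = 66; Paleoproterozoic 2500 − 1600 = 900; Eoarchean 4031 − 3600 = 431.
Ranking these from shortest: Cenozoic < Mesozoic < Neoarchean < Mesoarchean < Eoarchean < Neoproterozoic < Paleoproterozoic.
Position 2 in that ranking is Mesozoic, which lasted 185.902 Myr.

Mesozoic, 185.902 million years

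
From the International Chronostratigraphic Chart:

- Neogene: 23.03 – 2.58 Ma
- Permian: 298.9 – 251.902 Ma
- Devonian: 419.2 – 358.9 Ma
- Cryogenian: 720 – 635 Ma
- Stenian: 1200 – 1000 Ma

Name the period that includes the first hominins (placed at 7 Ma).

Neogene

7 Ma lies between 23.03 and 2.58 Ma, so it falls in the Neogene.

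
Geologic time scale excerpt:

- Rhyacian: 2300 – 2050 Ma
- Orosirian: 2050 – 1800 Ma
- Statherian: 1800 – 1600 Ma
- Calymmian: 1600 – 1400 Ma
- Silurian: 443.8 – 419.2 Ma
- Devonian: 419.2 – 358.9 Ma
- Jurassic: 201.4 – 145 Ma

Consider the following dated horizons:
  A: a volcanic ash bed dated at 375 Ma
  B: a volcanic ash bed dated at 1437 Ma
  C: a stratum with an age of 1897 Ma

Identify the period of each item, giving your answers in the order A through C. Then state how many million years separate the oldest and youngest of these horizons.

A: 375 Ma lies in 419.2–358.9 Ma, so Devonian.
B: 1437 Ma lies in 1600–1400 Ma, so Calymmian.
C: 1897 Ma lies in 2050–1800 Ma, so Orosirian.
Oldest = 1897 Ma, youngest = 375 Ma → span 1522 Myr.

A — Devonian; B — Calymmian; C — Orosirian; span 1522 million years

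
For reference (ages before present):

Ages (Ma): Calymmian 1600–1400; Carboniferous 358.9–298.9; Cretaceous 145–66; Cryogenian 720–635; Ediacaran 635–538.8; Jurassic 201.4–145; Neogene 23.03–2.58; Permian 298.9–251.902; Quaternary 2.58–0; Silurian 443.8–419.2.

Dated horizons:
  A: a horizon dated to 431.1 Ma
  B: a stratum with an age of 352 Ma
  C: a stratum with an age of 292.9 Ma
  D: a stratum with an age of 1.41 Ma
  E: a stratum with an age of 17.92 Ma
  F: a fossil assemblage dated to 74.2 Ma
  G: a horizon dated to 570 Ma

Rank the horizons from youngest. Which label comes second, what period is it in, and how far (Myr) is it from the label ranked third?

E, in the Neogene; 56.28 million years to F

Smaller Ma means younger, so youngest first: D 1.41 < E 17.92 < F 74.2 < C 292.9 < B 352 < A 431.1 < G 570.
Counting 2 along gives E (17.92 Ma); the excerpt puts that inside the Neogene, 23.03–2.58 Ma.
Next in line is F (74.2 Ma), and 74.2 − 17.92 = 56.28 Myr.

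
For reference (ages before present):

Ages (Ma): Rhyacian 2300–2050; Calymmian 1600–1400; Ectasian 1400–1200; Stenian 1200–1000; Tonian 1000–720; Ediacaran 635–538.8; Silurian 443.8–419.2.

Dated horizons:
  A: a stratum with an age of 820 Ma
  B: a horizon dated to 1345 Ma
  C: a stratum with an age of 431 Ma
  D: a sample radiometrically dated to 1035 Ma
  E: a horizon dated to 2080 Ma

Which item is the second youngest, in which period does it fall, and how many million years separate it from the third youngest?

Smaller Ma means younger, so youngest first: C 431 < A 820 < D 1035 < B 1345 < E 2080.
Counting 2 along gives A (820 Ma); the excerpt puts that inside the Tonian, 1000–720 Ma.
Next in line is D (1035 Ma), and 1035 − 820 = 215 Myr.

A, in the Tonian; 215 million years to D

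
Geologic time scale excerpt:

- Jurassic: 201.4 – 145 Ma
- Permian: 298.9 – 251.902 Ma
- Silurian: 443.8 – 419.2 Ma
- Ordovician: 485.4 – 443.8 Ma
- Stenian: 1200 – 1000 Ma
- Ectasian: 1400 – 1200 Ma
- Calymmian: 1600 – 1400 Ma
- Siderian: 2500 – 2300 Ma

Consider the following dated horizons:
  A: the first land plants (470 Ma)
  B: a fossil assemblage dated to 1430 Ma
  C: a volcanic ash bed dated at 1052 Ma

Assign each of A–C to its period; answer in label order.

A: 470 Ma lies in 485.4–443.8 Ma, so Ordovician.
B: 1430 Ma lies in 1600–1400 Ma, so Calymmian.
C: 1052 Ma lies in 1200–1000 Ma, so Stenian.

A — Ordovician; B — Calymmian; C — Stenian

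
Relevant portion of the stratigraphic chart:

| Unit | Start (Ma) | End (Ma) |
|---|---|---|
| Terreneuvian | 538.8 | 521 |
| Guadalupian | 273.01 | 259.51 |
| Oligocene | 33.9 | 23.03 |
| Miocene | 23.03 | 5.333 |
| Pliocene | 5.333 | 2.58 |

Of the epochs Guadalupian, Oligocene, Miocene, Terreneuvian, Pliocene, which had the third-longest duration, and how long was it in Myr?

Guadalupian, 13.5 million years

Start − end for each: Guadalupian 273.01 − 259.51 = 13.5; Oligocene 33.9 − 23.03 = 10.87; Miocene 23.03 − 5.333 = 17.697; Terreneuvian 538.8 − 521 = 17.8; Pliocene 5.333 − 2.58 = 2.753.
Ranking these from longest: Terreneuvian > Miocene > Guadalupian > Oligocene > Pliocene.
Position 3 in that ranking is Guadalupian, which lasted 13.5 Myr.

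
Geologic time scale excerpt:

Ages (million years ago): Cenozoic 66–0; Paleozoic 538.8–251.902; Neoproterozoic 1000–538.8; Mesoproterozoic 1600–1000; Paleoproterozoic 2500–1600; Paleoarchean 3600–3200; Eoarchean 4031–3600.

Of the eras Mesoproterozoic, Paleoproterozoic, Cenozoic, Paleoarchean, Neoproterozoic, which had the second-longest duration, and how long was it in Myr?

Mesoproterozoic, 600 million years

Start − end for each: Mesoproterozoic 1600 − 1000 = 600; Paleoproterozoic 2500 − 1600 = 900; Cenozoic 66 − 0 = 66; Paleoarchean 3600 − 3200 = 400; Neoproterozoic 1000 − 538.8 = 461.2.
Ranking these from longest: Paleoproterozoic > Mesoproterozoic > Neoproterozoic > Paleoarchean > Cenozoic.
Position 2 in that ranking is Mesoproterozoic, which lasted 600 Myr.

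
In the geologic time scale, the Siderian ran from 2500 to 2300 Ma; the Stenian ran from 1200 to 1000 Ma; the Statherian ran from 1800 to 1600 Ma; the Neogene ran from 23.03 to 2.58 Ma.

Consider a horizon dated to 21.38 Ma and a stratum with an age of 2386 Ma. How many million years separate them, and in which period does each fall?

2364.62 million years apart; the first in the Neogene, the second in the Siderian

Elapsed time: 2386 − 21.38 = 2364.62 Myr.
21.38 Ma lies within 23.03–2.58 Ma: Neogene.
2386 Ma lies within 2500–2300 Ma: Siderian.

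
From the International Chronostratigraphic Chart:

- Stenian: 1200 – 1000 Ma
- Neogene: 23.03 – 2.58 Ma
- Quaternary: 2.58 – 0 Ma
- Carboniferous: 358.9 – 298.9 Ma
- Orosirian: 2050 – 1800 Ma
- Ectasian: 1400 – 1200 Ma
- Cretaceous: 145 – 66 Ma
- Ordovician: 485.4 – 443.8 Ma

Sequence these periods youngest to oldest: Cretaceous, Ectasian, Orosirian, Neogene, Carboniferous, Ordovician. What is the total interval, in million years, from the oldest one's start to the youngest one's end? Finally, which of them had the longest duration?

Start ages (Ma): Orosirian 2050, Ectasian 1400, Ordovician 485.4, Carboniferous 358.9, Cretaceous 145, Neogene 23.03.
Ordered youngest to oldest: Neogene, Cretaceous, Carboniferous, Ordovician, Ectasian, Orosirian.
Span = 2050 − 2.58 = 2047.42 Myr.
Durations: Cretaceous 79, Ordovician 41.6, Ectasian 200, Neogene 20.45, Carboniferous 60, Orosirian 250 → longest is Orosirian (250 Myr).

Neogene → Cretaceous → Carboniferous → Ordovician → Ectasian → Orosirian; total span 2047.42 Myr; longest is Orosirian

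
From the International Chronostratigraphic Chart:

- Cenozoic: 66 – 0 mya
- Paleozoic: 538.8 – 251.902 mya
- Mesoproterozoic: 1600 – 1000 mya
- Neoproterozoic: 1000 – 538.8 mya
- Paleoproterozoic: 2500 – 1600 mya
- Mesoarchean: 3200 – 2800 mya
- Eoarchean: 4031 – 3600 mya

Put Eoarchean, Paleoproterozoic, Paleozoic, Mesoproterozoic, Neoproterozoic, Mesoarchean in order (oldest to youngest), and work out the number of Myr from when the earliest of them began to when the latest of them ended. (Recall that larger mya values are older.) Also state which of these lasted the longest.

Eoarchean, Mesoarchean, Paleoproterozoic, Mesoproterozoic, Neoproterozoic, Paleozoic; total span 3779.098 Myr; longest is Paleoproterozoic

Start ages (Ma): Eoarchean 4031, Mesoarchean 3200, Paleoproterozoic 2500, Mesoproterozoic 1600, Neoproterozoic 1000, Paleozoic 538.8.
Ordered oldest to youngest: Eoarchean, Mesoarchean, Paleoproterozoic, Mesoproterozoic, Neoproterozoic, Paleozoic.
Span = 4031 − 251.902 = 3779.098 Myr.
Durations: Neoproterozoic 461.2, Eoarchean 431, Paleozoic 286.898, Mesoproterozoic 600, Mesoarchean 400, Paleoproterozoic 900 → longest is Paleoproterozoic (900 Myr).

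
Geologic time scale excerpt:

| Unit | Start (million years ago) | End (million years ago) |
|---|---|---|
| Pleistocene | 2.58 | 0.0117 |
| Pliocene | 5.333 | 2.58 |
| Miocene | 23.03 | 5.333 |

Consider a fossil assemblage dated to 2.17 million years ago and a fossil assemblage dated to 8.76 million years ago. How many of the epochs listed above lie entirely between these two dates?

1

The older date is 8.76 Ma and the younger is 2.17 Ma.
Epochs with start < 8.76 and end > 2.17 Ma: Pliocene (5.333–2.58).
That is 1 complete epoch.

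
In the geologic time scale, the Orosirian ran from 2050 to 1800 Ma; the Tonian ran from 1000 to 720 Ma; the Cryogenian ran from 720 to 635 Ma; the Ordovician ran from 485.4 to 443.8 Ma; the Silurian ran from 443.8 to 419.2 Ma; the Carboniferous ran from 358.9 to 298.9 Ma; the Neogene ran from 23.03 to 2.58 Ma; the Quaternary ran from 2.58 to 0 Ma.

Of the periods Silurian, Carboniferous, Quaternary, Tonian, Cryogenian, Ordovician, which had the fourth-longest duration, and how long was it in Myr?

Durations: Silurian 24.6; Carboniferous 60; Quaternary 2.58; Tonian 280; Cryogenian 85; Ordovician 41.6 Myr.
Sorted longest-first: Tonian (280), Cryogenian (85), Carboniferous (60), Ordovician (41.6), Silurian (24.6), Quaternary (2.58).
The fourth longest is Ordovician at 41.6 Myr.

Ordovician, 41.6 million years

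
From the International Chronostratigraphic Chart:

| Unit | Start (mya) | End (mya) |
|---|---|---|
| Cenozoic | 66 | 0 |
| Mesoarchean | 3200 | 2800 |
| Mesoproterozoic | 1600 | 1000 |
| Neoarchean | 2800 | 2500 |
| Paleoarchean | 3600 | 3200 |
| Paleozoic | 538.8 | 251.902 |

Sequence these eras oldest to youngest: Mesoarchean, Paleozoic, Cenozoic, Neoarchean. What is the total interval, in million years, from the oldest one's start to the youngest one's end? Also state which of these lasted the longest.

Mesoarchean, Neoarchean, Paleozoic, Cenozoic; total span 3200 Myr; longest is Mesoarchean

Start ages (Ma): Mesoarchean 3200, Neoarchean 2800, Paleozoic 538.8, Cenozoic 66.
Ordered oldest to youngest: Mesoarchean, Neoarchean, Paleozoic, Cenozoic.
Span = 3200 − 0 = 3200 Myr.
Durations: Cenozoic 66, Mesoarchean 400, Neoarchean 300, Paleozoic 286.898 → longest is Mesoarchean (400 Myr).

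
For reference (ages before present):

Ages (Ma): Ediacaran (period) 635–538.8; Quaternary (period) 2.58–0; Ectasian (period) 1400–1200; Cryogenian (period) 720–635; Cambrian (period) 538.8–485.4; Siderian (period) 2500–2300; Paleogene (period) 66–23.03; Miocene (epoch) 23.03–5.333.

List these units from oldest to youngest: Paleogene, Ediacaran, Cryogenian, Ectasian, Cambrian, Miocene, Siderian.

Read off each span (Ma): Paleogene 66–23.03; Ediacaran 635–538.8; Cryogenian 720–635; Ectasian 1400–1200; Cambrian 538.8–485.4; Miocene 23.03–5.333; Siderian 2500–2300.
Larger Ma is older, so oldest→youngest is Siderian, Ectasian, Cryogenian, Ediacaran, Cambrian, Paleogene, Miocene.

Siderian → Ectasian → Cryogenian → Ediacaran → Cambrian → Paleogene → Miocene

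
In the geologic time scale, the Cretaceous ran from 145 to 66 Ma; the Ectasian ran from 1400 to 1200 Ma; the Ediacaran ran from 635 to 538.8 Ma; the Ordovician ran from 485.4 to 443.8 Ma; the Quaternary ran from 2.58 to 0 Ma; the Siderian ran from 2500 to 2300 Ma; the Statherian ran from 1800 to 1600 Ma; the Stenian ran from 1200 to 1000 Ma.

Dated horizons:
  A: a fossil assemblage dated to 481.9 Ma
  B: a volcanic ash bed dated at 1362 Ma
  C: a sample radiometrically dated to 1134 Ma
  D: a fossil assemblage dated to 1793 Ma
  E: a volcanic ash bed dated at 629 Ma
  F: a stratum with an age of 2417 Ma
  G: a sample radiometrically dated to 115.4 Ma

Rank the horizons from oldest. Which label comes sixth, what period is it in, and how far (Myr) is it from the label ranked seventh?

A, in the Ordovician; 366.5 million years to G

Larger Ma means older, so oldest first: F 2417 > D 1793 > B 1362 > C 1134 > E 629 > A 481.9 > G 115.4.
Counting 6 along gives A (481.9 Ma); the excerpt puts that inside the Ordovician, 485.4–443.8 Ma.
Next in line is G (115.4 Ma), and 481.9 − 115.4 = 366.5 Myr.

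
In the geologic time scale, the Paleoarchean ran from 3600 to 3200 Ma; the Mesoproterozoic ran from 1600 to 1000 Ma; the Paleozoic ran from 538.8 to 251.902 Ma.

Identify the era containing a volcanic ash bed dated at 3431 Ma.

Paleoarchean

3431 Ma lies between 3600 and 3200 Ma, so it falls in the Paleoarchean.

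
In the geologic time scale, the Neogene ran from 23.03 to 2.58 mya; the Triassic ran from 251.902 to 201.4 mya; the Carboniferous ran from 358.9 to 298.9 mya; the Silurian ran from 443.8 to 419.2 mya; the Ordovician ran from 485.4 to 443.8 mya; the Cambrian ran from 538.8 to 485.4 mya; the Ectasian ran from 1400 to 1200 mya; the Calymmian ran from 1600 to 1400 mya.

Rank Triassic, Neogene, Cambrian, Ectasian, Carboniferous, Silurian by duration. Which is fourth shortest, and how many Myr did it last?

Durations: Triassic 50.502; Neogene 20.45; Cambrian 53.4; Ectasian 200; Carboniferous 60; Silurian 24.6 Myr.
Sorted shortest-first: Neogene (20.45), Silurian (24.6), Triassic (50.502), Cambrian (53.4), Carboniferous (60), Ectasian (200).
The fourth shortest is Cambrian at 53.4 Myr.

Cambrian, 53.4 million years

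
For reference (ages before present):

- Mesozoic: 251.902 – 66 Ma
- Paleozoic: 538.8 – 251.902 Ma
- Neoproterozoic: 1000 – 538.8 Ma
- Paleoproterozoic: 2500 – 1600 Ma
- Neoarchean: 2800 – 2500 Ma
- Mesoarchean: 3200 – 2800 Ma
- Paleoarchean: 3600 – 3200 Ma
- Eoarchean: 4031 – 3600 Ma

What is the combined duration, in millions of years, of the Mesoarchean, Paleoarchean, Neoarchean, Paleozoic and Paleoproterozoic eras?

Each duration: Mesoarchean = 400; Paleoarchean = 400; Neoarchean = 300; Paleozoic = 286.898; Paleoproterozoic = 900.
Sum: 400 + 400 + 300 + 286.898 + 900 = 2286.898 Myr.

2286.898 million years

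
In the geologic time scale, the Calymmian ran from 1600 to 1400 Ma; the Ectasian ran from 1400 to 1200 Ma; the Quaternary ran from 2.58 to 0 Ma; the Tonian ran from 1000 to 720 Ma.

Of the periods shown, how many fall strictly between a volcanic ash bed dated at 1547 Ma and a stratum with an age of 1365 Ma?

0

Checking each listed span, none has both start < 1547 Ma and end > 1365 Ma — every period straddles one of the two dates or lies outside them — so the count is 0.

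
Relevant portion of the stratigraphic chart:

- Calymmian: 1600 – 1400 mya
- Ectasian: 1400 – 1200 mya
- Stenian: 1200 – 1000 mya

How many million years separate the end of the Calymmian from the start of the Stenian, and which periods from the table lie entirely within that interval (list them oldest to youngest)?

200 million years; Ectasian

End of Calymmian = 1400 Ma; start of Stenian = 1200 Ma.
Gap = 1400 − 1200 = 200 Myr.
Periods wholly inside 1400–1200 Ma: Ectasian (1400–1200).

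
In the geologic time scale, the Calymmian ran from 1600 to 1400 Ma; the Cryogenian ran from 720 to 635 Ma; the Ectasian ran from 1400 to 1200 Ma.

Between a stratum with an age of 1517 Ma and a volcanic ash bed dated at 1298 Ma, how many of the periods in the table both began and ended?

0

Checking each listed span, none has both start < 1517 Ma and end > 1298 Ma — every period straddles one of the two dates or lies outside them — so the count is 0.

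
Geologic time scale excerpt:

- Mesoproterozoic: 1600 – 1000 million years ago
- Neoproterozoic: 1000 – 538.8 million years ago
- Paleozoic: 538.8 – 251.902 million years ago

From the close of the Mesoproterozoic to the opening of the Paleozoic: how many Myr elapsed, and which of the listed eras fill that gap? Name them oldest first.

The Mesoproterozoic closes at 1000 Ma and the Paleozoic opens at 538.8 Ma, so the interval is 1000 − 538.8 = 461.2 Myr.
An era fits inside if it starts at or after 1000 Ma and ends at or before 538.8 Ma; oldest first that gives Neoproterozoic.

461.2 million years; Neoproterozoic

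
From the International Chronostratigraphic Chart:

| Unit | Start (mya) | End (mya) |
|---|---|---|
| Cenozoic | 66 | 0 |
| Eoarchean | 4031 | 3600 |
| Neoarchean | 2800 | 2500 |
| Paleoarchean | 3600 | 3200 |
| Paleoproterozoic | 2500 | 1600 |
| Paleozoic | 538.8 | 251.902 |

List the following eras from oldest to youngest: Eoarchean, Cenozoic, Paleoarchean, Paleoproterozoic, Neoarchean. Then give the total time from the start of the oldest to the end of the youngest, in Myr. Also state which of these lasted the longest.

Eoarchean, Paleoarchean, Neoarchean, Paleoproterozoic, Cenozoic; total span 4031 Myr; longest is Paleoproterozoic

From the excerpt: Eoarchean 4031–3600; Cenozoic 66–0; Paleoarchean 3600–3200; Paleoproterozoic 2500–1600; Neoarchean 2800–2500 (Ma).
Larger Ma is earlier, so the oldest is Eoarchean and the youngest is Cenozoic; oldest to youngest: Eoarchean, Paleoarchean, Neoarchean, Paleoproterozoic, Cenozoic.
Oldest start 4031 minus youngest end 0 gives 4031 Myr overall.
Individual lengths (start − end): Paleoarchean 400; Neoarchean 300; Eoarchean 431; Paleoproterozoic 900; Cenozoic 66. The largest is Paleoproterozoic at 900 Myr.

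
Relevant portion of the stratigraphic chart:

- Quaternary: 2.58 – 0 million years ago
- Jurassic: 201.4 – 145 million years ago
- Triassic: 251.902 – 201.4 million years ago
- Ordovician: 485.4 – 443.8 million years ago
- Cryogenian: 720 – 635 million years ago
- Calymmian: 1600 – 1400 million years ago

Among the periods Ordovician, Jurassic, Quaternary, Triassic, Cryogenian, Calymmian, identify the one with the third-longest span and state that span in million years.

Jurassic, 56.4 million years

Durations: Ordovician 41.6; Jurassic 56.4; Quaternary 2.58; Triassic 50.502; Cryogenian 85; Calymmian 200 Myr.
Sorted longest-first: Calymmian (200), Cryogenian (85), Jurassic (56.4), Triassic (50.502), Ordovician (41.6), Quaternary (2.58).
The third longest is Jurassic at 56.4 Myr.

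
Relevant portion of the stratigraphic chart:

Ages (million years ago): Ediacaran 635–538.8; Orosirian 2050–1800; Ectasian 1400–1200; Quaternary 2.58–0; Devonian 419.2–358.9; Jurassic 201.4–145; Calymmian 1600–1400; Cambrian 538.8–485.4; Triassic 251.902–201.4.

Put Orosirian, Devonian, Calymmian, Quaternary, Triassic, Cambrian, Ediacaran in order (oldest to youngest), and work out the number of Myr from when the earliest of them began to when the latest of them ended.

From the excerpt: Orosirian 2050–1800; Devonian 419.2–358.9; Calymmian 1600–1400; Quaternary 2.58–0; Triassic 251.902–201.4; Cambrian 538.8–485.4; Ediacaran 635–538.8 (Ma).
Larger Ma is earlier, so the oldest is Orosirian and the youngest is Quaternary; oldest to youngest: Orosirian, Calymmian, Ediacaran, Cambrian, Devonian, Triassic, Quaternary.
Oldest start 2050 minus youngest end 0 gives 2050 Myr overall.

Orosirian, Calymmian, Ediacaran, Cambrian, Devonian, Triassic, Quaternary; total span 2050 Myr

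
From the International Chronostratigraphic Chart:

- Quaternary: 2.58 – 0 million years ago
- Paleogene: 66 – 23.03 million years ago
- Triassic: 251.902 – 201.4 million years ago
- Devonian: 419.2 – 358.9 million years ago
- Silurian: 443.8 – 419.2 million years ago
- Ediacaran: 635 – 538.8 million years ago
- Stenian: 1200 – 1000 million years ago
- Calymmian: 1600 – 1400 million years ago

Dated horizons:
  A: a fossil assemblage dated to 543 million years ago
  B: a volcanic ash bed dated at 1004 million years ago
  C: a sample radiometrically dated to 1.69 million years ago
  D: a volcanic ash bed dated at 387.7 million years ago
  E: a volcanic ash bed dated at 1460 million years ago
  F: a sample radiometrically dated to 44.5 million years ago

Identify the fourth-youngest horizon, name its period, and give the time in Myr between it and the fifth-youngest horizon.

Smaller Ma means younger, so youngest first: C 1.69 < F 44.5 < D 387.7 < A 543 < B 1004 < E 1460.
Counting 4 along gives A (543 Ma); the excerpt puts that inside the Ediacaran, 635–538.8 Ma.
Next in line is B (1004 Ma), and 1004 − 543 = 461 Myr.

A, in the Ediacaran; 461 million years to B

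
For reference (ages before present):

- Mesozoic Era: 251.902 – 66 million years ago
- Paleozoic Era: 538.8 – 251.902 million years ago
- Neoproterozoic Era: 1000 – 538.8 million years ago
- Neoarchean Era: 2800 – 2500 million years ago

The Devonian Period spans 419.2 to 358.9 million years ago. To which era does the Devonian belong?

Paleozoic

The Devonian (419.2–358.9 Ma) lies entirely within 538.8–251.902 Ma, the Paleozoic Era.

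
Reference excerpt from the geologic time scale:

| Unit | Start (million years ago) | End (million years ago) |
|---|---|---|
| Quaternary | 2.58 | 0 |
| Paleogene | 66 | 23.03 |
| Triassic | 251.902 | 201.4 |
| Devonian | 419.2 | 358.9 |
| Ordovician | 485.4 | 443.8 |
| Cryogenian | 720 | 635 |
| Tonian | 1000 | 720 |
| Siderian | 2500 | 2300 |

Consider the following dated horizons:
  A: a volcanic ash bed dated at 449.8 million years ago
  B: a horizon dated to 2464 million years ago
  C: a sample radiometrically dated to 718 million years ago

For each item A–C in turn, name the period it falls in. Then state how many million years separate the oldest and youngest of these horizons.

A: 449.8 Ma lies in 485.4–443.8 Ma, so Ordovician.
B: 2464 Ma lies in 2500–2300 Ma, so Siderian.
C: 718 Ma lies in 720–635 Ma, so Cryogenian.
Oldest = 2464 Ma, youngest = 449.8 Ma → span 2014.2 Myr.

A — Ordovician; B — Siderian; C — Cryogenian; span 2014.2 million years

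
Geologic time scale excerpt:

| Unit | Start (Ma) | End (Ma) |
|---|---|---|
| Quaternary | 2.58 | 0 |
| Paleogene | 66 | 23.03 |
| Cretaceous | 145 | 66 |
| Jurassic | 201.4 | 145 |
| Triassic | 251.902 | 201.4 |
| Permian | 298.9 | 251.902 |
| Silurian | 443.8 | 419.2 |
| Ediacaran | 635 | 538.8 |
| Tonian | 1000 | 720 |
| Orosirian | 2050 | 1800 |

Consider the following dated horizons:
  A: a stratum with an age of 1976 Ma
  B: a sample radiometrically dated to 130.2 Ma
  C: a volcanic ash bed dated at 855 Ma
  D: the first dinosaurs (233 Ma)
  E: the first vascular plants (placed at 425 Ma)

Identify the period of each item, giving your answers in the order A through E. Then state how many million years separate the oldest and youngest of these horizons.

Match each age against the start–end ranges in the excerpt: A = 1976 Ma → Orosirian (2050–1800); B = 130.2 Ma → Cretaceous (145–66); C = 855 Ma → Tonian (1000–720); D = 233 Ma → Triassic (251.902–201.4); E = 425 Ma → Silurian (443.8–419.2).
The largest age is 1976 Ma and the smallest is 130.2 Ma; their difference is 1845.8 Myr.

A — Orosirian; B — Cretaceous; C — Tonian; D — Triassic; E — Silurian; span 1845.8 million years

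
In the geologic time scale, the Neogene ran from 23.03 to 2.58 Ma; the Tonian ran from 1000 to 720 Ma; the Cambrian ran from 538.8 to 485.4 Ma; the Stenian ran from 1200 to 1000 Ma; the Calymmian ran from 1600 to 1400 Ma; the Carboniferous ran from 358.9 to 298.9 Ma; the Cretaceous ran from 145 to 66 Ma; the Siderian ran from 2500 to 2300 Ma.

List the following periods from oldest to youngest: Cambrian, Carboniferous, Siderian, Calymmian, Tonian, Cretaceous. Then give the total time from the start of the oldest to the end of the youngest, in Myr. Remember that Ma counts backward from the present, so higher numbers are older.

Siderian, Calymmian, Tonian, Cambrian, Carboniferous, Cretaceous; total span 2434 Myr

From the excerpt: Cambrian 538.8–485.4; Carboniferous 358.9–298.9; Siderian 2500–2300; Calymmian 1600–1400; Tonian 1000–720; Cretaceous 145–66 (Ma).
Larger Ma is earlier, so the oldest is Siderian and the youngest is Cretaceous; oldest to youngest: Siderian, Calymmian, Tonian, Cambrian, Carboniferous, Cretaceous.
Oldest start 2500 minus youngest end 66 gives 2434 Myr overall.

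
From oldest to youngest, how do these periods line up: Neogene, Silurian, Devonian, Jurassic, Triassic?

Group by era (each group listed oldest first) — Paleozoic: Silurian, Devonian; Mesozoic: Triassic, Jurassic; Cenozoic: Neogene. The eras run Paleozoic → Mesozoic → Cenozoic. Concatenating the groups in that era order gives oldest to youngest directly.

Silurian, Devonian, Triassic, Jurassic, Neogene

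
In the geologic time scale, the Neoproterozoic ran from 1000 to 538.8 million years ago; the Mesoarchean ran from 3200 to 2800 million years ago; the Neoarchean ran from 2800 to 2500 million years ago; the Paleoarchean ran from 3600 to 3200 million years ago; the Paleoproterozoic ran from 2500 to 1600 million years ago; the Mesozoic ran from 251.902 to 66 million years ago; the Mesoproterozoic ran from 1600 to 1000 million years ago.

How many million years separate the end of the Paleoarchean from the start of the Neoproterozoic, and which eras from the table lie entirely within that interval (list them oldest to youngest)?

2200 million years; Mesoarchean, Neoarchean, Paleoproterozoic, Mesoproterozoic

End of Paleoarchean = 3200 Ma; start of Neoproterozoic = 1000 Ma.
Gap = 3200 − 1000 = 2200 Myr.
Eras wholly inside 3200–1000 Ma: Mesoarchean (3200–2800), Neoarchean (2800–2500), Paleoproterozoic (2500–1600), Mesoproterozoic (1600–1000).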